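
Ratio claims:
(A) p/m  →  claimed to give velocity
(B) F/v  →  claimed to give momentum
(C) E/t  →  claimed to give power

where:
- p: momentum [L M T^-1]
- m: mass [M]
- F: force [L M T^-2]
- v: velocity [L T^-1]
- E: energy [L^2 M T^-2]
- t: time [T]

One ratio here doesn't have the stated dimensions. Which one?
(B) F/v does not give momentum

(A) p/m: [L T^-1] = velocity [L T^-1] ✓
(B) F/v: [M T^-1] ≠ momentum [L M T^-1] ✗
(C) E/t: [L^2 M T^-3] = power [L^2 M T^-3] ✓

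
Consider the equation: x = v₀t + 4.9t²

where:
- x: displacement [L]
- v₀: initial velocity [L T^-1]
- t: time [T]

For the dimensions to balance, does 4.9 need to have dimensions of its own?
Yes

x has dimensions [L], while t² alone has dimensions [T^2]. For the equation to balance, the factor 4.9 must carry dimensions [L T^-2] — it is a dimensional constant (a numerical value of a physical quantity with its units suppressed), not a pure number.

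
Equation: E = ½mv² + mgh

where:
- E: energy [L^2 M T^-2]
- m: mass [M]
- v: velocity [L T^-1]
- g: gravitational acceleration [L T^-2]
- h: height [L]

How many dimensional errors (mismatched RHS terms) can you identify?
0

LHS E: [L^2 M T^-2]
- ½mv²: [L^2 M T^-2] ✓
- mgh: [L^2 M T^-2] ✓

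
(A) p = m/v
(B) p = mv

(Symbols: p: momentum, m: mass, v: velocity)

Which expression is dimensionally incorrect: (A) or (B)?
(A)

(A) p = m/v: LHS [L M T^-1], RHS [L^-1 M T] ✗
(B) p = mv: LHS [L M T^-1], RHS [L M T^-1] ✓

Expression (A) p = m/v is dimensionally incorrect.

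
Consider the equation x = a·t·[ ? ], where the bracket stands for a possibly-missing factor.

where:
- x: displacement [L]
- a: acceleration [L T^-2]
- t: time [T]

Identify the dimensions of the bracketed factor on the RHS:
[T] — time (e.g. t)

x has dimensions [L]; a·t has dimensions [L T^-1].
The bracketed factor must supply [L] / [L T^-1] = [T].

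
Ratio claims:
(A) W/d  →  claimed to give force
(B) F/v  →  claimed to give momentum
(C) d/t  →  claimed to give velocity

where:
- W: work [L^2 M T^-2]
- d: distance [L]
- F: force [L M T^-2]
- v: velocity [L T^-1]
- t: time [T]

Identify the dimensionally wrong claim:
(B) F/v does not give momentum

(A) W/d: [L M T^-2] = force [L M T^-2] ✓
(B) F/v: [M T^-1] ≠ momentum [L M T^-1] ✗
(C) d/t: [L T^-1] = velocity [L T^-1] ✓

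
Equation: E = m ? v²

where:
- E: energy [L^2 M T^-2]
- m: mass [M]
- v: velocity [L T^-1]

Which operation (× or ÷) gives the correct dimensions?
multiplication (×): E = m × v²

E [L^2 M T^-2]; m [M]; v² [L^2 T^-2].
m × v² → [L^2 M T^-2] ✓
m ÷ v² → [L^-2 M T^2] ✗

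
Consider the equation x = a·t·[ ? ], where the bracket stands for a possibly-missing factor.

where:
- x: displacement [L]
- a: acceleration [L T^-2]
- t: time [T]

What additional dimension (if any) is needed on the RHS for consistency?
[T] — time (e.g. t)

x has dimensions [L]; a·t has dimensions [L T^-1].
The bracketed factor must supply [L] / [L T^-1] = [T].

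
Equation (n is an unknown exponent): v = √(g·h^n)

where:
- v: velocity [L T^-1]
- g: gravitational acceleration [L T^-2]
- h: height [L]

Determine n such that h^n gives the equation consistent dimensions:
n = 1

v has dimensions [L T^-1]; h has dimensions [L].
With n = 1: √(g·h^1) has dimensions [L T^-1], matching the LHS ✓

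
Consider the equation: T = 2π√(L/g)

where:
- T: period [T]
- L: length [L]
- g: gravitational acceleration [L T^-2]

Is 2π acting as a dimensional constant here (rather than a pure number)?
No

T has dimensions [T] and √(L/g) already has dimensions [T], so the equation balances without 2π contributing any dimensions. 2π is a pure (dimensionless) number; changing or removing it would not affect dimensional consistency.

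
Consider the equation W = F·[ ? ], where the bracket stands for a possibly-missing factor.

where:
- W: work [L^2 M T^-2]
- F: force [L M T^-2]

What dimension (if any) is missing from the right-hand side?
[L] — length (e.g. a distance d)

W has dimensions [L^2 M T^-2]; F has dimensions [L M T^-2].
The bracketed factor must supply [L^2 M T^-2] / [L M T^-2] = [L].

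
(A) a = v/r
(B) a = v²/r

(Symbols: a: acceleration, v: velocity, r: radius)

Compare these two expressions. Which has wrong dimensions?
(A)

(A) a = v/r: LHS [L T^-2], RHS [T^-1] ✗
(B) a = v²/r: LHS [L T^-2], RHS [L T^-2] ✓

Expression (A) a = v/r is dimensionally incorrect.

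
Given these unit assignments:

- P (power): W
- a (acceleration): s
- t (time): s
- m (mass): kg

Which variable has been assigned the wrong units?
a

The variable a (acceleration) should have units m/s², not s.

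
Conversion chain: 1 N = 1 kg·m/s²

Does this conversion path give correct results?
The chain is correct (no errors).

Correct: Newton is defined as kg·m/s²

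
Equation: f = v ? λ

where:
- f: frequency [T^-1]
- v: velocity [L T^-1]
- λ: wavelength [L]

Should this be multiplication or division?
division (÷): f = v ÷ λ

f [T^-1]; v [L T^-1]; λ [L].
v × λ → [L^2 T^-1] ✗
v ÷ λ → [T^-1] ✓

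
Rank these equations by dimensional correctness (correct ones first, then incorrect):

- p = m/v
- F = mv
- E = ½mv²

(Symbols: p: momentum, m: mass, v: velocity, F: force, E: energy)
Dimensionally correct: E = ½mv²
Dimensionally incorrect: p = m/v, F = mv
Ordered (correct first, then incorrect): E = ½mv², p = m/v, F = mv

- p = m/v: LHS [L M T^-1], RHS [L^-1 M T] → incorrect ✗
- F = mv: LHS [L M T^-2], RHS [L M T^-1] → incorrect ✗
- E = ½mv²: LHS [L^2 M T^-2], RHS [L^2 M T^-2] → correct ✓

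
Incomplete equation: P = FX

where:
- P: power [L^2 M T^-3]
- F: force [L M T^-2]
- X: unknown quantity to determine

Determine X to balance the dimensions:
X = v (velocity), dimensions [L T^-1]

P has dimensions [L^2 M T^-3]; the rest of the RHS (F) has dimensions [L M T^-2].
So X must have dimensions [L T^-1] — X = v (velocity).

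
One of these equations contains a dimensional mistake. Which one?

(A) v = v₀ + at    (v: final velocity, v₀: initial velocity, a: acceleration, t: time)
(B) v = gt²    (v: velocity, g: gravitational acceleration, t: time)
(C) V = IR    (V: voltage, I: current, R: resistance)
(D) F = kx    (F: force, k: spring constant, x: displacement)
(B) v = gt²

The equation (B) v = gt² is dimensionally incorrect.

LHS (v): [L T^-1]
RHS (gt²): [L] ✗

The dimensions do not match. The other three equations balance.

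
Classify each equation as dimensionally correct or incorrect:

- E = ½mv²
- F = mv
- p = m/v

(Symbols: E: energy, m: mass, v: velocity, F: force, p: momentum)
Dimensionally correct: E = ½mv²
Dimensionally incorrect: F = mv, p = m/v
Ordered (correct first, then incorrect): E = ½mv², F = mv, p = m/v

- E = ½mv²: LHS [L^2 M T^-2], RHS [L^2 M T^-2] → correct ✓
- F = mv: LHS [L M T^-2], RHS [L M T^-1] → incorrect ✗
- p = m/v: LHS [L M T^-1], RHS [L^-1 M T] → incorrect ✗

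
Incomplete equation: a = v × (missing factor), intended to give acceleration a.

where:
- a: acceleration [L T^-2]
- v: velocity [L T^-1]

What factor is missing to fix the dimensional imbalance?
1/t (inverse time), dimensions [T^-1]

a has dimensions [L T^-2] and v has dimensions [L T^-1].
The missing factor must have dimensions [L T^-2] / [L T^-1] = [T^-1], i.e. inverse time (1/t).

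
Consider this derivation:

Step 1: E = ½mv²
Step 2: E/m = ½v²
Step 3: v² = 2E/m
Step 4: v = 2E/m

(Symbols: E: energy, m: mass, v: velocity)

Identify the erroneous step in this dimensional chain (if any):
Step 4

Step 1: E = ½mv² → LHS [L^2 M T^-2], RHS [L^2 M T^-2] ✓
Step 2: E/m = ½v² → LHS [L^2 T^-2], RHS [L^2 T^-2] ✓
Step 3: v² = 2E/m → LHS [L^2 T^-2], RHS [L^2 T^-2] ✓
Step 4: v = 2E/m → LHS [L T^-1], RHS [L^2 T^-2] ✗

The first dimensional inconsistency appears in step 4: v = 2E/m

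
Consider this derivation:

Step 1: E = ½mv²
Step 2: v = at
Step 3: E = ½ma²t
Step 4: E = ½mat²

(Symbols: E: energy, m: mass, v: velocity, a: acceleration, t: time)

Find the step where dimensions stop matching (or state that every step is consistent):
Step 3

Step 1: E = ½mv² → LHS [L^2 M T^-2], RHS [L^2 M T^-2] ✓
Step 2: v = at → LHS [L T^-1], RHS [L T^-1] ✓
Step 3: E = ½ma²t → LHS [L^2 M T^-2], RHS [L^2 M T^-3] ✗

The first dimensional inconsistency appears in step 3: E = ½ma²t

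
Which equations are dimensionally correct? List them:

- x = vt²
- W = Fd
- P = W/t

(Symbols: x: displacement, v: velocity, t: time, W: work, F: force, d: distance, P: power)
Dimensionally correct: W = Fd, P = W/t
Dimensionally incorrect: x = vt²
Ordered (correct first, then incorrect): W = Fd, P = W/t, x = vt²

- x = vt²: LHS [L], RHS [L T] → incorrect ✗
- W = Fd: LHS [L^2 M T^-2], RHS [L^2 M T^-2] → correct ✓
- P = W/t: LHS [L^2 M T^-3], RHS [L^2 M T^-3] → correct ✓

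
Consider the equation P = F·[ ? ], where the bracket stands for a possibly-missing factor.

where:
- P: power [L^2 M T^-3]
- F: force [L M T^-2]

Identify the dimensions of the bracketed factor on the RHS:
[L T^-1] — velocity (e.g. v)

P has dimensions [L^2 M T^-3]; F has dimensions [L M T^-2].
The bracketed factor must supply [L^2 M T^-3] / [L M T^-2] = [L T^-1].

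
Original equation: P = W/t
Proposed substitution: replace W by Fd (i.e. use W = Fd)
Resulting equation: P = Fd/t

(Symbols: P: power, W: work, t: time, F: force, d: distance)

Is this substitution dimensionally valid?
Yes

[W] = [L^2 M T^-2] and [Fd] = [L^2 M T^-2]. These match, so the substitution replaces a quantity by one of the same dimensions and the result P = Fd/t has LHS [L^2 M T^-3] vs RHS [L^2 M T^-3] — still consistent.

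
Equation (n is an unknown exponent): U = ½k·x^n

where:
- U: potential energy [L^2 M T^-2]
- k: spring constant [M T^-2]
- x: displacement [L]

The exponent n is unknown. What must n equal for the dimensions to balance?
n = 2

U has dimensions [L^2 M T^-2]; x has dimensions [L].
The rest of the RHS has dimensions [M T^-2], so x^n must supply [L^2].
With n = 2: ½k·x^2 has dimensions [L^2 M T^-2], matching the LHS ✓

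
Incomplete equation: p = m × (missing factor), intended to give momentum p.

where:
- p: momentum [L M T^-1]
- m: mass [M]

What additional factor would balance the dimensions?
v (velocity), dimensions [L T^-1]

p has dimensions [L M T^-1] and m has dimensions [M].
The missing factor must have dimensions [L M T^-1] / [M] = [L T^-1], i.e. velocity (v).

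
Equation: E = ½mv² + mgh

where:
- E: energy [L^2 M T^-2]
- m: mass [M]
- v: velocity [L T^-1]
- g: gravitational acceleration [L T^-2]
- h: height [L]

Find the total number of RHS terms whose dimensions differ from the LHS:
0

LHS E: [L^2 M T^-2]
- ½mv²: [L^2 M T^-2] ✓
- mgh: [L^2 M T^-2] ✓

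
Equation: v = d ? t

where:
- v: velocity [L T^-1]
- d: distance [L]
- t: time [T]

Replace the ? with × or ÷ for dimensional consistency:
division (÷): v = d ÷ t

v [L T^-1]; d [L]; t [T].
d × t → [L T] ✗
d ÷ t → [L T^-1] ✓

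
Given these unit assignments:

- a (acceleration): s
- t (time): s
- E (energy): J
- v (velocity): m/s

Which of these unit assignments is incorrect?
a

The variable a (acceleration) should have units m/s², not s.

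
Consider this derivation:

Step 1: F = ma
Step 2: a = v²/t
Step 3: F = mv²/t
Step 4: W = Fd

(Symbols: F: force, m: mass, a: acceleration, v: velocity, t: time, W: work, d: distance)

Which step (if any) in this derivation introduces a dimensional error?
Step 2

Step 1: F = ma → LHS [L M T^-2], RHS [L M T^-2] ✓
Step 2: a = v²/t → LHS [L T^-2], RHS [L^2 T^-3] ✗

The first dimensional inconsistency appears in step 2: a = v²/t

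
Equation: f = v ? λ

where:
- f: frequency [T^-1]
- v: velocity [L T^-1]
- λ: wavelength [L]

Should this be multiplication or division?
division (÷): f = v ÷ λ

f [T^-1]; v [L T^-1]; λ [L].
v × λ → [L^2 T^-1] ✗
v ÷ λ → [T^-1] ✓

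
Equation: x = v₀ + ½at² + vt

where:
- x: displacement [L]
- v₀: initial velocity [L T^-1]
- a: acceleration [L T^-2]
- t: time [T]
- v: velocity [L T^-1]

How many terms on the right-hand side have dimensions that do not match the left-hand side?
1

LHS x: [L]
- v₀: [L T^-1] ✗
- ½at²: [L] ✓
- vt: [L] ✓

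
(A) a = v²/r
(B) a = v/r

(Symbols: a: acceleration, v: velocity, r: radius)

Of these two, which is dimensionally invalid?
(B)

(A) a = v²/r: LHS [L T^-2], RHS [L T^-2] ✓
(B) a = v/r: LHS [L T^-2], RHS [T^-1] ✗

Expression (B) a = v/r is dimensionally incorrect.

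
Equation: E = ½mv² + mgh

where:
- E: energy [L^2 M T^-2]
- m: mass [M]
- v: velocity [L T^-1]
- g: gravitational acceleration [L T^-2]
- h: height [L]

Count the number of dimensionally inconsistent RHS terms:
0

LHS E: [L^2 M T^-2]
- ½mv²: [L^2 M T^-2] ✓
- mgh: [L^2 M T^-2] ✓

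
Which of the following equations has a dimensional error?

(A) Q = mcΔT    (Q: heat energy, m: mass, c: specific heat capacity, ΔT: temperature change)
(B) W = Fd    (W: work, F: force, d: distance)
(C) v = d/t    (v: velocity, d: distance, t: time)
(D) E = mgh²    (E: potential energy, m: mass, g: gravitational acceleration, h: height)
(D) E = mgh²

The equation (D) E = mgh² is dimensionally incorrect.

LHS (E): [L^2 M T^-2]
RHS (mgh²): [L^3 M T^-2] ✗

The dimensions do not match. The other three equations balance.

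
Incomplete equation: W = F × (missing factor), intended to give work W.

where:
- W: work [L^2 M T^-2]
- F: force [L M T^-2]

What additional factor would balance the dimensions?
d (distance), dimensions [L]

W has dimensions [L^2 M T^-2] and F has dimensions [L M T^-2].
The missing factor must have dimensions [L^2 M T^-2] / [L M T^-2] = [L], i.e. distance (d).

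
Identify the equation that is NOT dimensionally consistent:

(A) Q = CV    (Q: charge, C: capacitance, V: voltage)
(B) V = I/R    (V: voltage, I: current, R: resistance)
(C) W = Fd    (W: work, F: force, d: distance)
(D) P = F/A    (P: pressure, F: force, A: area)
(B) V = I/R

The equation (B) V = I/R is dimensionally incorrect.

LHS (V): [I^-1 L^2 M T^-3]
RHS (I/R): [I^3 L^-2 M^-1 T^3] ✗

The dimensions do not match. The other three equations balance.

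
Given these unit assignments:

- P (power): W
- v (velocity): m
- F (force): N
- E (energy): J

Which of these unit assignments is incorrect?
v

The variable v (velocity) should have units m/s, not m.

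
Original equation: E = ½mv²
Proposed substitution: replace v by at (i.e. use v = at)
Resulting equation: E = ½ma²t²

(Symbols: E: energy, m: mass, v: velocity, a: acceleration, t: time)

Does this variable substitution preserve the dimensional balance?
Yes

[v] = [L T^-1] and [at] = [L T^-1]. These match, so the substitution replaces a quantity by one of the same dimensions and the result E = ½ma²t² has LHS [L^2 M T^-2] vs RHS [L^2 M T^-2] — still consistent.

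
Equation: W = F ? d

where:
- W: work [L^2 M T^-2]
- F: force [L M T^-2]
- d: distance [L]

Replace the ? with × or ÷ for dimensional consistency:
multiplication (×): W = F × d

W [L^2 M T^-2]; F [L M T^-2]; d [L].
F × d → [L^2 M T^-2] ✓
F ÷ d → [M T^-2] ✗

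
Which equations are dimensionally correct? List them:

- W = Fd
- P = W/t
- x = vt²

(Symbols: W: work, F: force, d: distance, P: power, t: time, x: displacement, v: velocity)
Dimensionally correct: W = Fd, P = W/t
Dimensionally incorrect: x = vt²
Ordered (correct first, then incorrect): W = Fd, P = W/t, x = vt²

- W = Fd: LHS [L^2 M T^-2], RHS [L^2 M T^-2] → correct ✓
- P = W/t: LHS [L^2 M T^-3], RHS [L^2 M T^-3] → correct ✓
- x = vt²: LHS [L], RHS [L T] → incorrect ✗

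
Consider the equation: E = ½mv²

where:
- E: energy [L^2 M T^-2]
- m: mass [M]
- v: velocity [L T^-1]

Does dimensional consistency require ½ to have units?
No

E has dimensions [L^2 M T^-2] and mv² already has dimensions [L^2 M T^-2], so the equation balances without ½ contributing any dimensions. ½ is a pure (dimensionless) number; changing or removing it would not affect dimensional consistency.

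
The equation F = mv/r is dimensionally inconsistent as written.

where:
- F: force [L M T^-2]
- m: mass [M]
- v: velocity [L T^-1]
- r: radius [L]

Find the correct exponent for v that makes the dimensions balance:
The exponent of v should be 2: F = mv^2/r

The LHS F has dimensions [L M T^-2]; v has dimensions [L T^-1].
As written, the RHS mv/r (exponent 1 on v) has dimensions [M T^-1], which does not match.
With exponent 2, the RHS mv^2/r has dimensions [L M T^-2], matching the LHS.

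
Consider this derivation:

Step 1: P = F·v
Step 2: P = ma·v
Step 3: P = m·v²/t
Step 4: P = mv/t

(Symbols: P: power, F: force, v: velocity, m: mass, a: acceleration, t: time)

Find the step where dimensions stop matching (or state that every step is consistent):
Step 4

Step 1: P = F·v → LHS [L^2 M T^-3], RHS [L^2 M T^-3] ✓
Step 2: P = ma·v → LHS [L^2 M T^-3], RHS [L^2 M T^-3] ✓
Step 3: P = m·v²/t → LHS [L^2 M T^-3], RHS [L^2 M T^-3] ✓
Step 4: P = mv/t → LHS [L^2 M T^-3], RHS [L M T^-2] ✗

The first dimensional inconsistency appears in step 4: P = mv/t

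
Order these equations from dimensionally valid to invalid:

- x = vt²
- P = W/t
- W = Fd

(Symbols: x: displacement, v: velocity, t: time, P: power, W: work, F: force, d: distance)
Dimensionally correct: P = W/t, W = Fd
Dimensionally incorrect: x = vt²
Ordered (correct first, then incorrect): P = W/t, W = Fd, x = vt²

- x = vt²: LHS [L], RHS [L T] → incorrect ✗
- P = W/t: LHS [L^2 M T^-3], RHS [L^2 M T^-3] → correct ✓
- W = Fd: LHS [L^2 M T^-2], RHS [L^2 M T^-2] → correct ✓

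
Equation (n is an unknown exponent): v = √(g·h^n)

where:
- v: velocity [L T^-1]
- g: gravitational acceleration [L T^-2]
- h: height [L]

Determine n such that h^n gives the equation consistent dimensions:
n = 1

v has dimensions [L T^-1]; h has dimensions [L].
With n = 1: √(g·h^1) has dimensions [L T^-1], matching the LHS ✓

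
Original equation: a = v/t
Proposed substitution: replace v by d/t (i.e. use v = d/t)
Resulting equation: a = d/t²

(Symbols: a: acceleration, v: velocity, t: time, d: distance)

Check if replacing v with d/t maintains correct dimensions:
Yes

[v] = [L T^-1] and [d/t] = [L T^-1]. These match, so the substitution replaces a quantity by one of the same dimensions and the result a = d/t² has LHS [L T^-2] vs RHS [L T^-2] — still consistent.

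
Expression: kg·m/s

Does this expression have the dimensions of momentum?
Yes

The expression kg·m/s has dimensions [L M T^-1], which is exactly momentum [L M T^-1].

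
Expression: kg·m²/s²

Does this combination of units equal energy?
Yes

The expression kg·m²/s² has dimensions [L^2 M T^-2], which is exactly energy [L^2 M T^-2].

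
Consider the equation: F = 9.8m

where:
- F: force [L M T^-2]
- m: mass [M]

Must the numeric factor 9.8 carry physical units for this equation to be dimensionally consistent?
Yes

F has dimensions [L M T^-2], while m alone has dimensions [M]. For the equation to balance, the factor 9.8 must carry dimensions [L T^-2] — it is a dimensional constant (a numerical value of a physical quantity with its units suppressed), not a pure number.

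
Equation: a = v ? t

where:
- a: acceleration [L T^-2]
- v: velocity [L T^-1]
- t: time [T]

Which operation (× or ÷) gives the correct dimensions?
division (÷): a = v ÷ t

a [L T^-2]; v [L T^-1]; t [T].
v × t → [L] ✗
v ÷ t → [L T^-2] ✓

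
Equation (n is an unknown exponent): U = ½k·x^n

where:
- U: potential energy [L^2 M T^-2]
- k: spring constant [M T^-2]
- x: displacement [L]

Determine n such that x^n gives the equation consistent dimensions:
n = 2

U has dimensions [L^2 M T^-2]; x has dimensions [L].
The rest of the RHS has dimensions [M T^-2], so x^n must supply [L^2].
With n = 2: ½k·x^2 has dimensions [L^2 M T^-2], matching the LHS ✓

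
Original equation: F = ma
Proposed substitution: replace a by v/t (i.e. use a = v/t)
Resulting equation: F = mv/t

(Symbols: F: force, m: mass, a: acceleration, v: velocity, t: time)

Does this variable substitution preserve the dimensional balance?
Yes

[a] = [L T^-2] and [v/t] = [L T^-2]. These match, so the substitution replaces a quantity by one of the same dimensions and the result F = mv/t has LHS [L M T^-2] vs RHS [L M T^-2] — still consistent.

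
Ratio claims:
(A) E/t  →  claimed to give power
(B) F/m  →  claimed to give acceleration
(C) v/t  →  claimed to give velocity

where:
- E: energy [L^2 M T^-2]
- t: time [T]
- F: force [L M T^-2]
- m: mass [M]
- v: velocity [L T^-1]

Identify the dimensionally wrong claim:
(C) v/t does not give velocity

(A) E/t: [L^2 M T^-3] = power [L^2 M T^-3] ✓
(B) F/m: [L T^-2] = acceleration [L T^-2] ✓
(C) v/t: [L T^-2] ≠ velocity [L T^-1] ✗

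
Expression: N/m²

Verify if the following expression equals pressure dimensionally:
Yes

The expression N/m² has dimensions [L^-1 M T^-2], which is exactly pressure [L^-1 M T^-2].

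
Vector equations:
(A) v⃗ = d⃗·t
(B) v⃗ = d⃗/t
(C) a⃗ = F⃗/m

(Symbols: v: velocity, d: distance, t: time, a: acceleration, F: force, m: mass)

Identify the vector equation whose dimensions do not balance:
(A) v⃗ = d⃗·t

(A) v⃗ = d⃗·t: LHS [L T^-1], RHS [L T] ✗ — velocity is displacement per time; should be d⃗/t
(B) v⃗ = d⃗/t: LHS [L T^-1], RHS [L T^-1] ✓ — displacement (vector) divided by time (scalar)
(C) a⃗ = F⃗/m: LHS [L T^-2], RHS [L T^-2] ✓ — force (vector) divided by mass (scalar)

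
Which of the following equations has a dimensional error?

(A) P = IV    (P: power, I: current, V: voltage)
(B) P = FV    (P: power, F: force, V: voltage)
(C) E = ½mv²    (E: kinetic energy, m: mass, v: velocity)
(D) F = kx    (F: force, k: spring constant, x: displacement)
(B) P = FV

The equation (B) P = FV is dimensionally incorrect.

LHS (P): [L^2 M T^-3]
RHS (FV): [I^-1 L^3 M^2 T^-5] ✗

The dimensions do not match. The other three equations balance.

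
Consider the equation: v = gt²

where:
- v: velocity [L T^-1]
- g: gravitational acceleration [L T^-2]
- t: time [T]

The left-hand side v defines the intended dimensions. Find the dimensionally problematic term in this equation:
The right-hand side term gt²

v has dimensions [L T^-1], but gt² has dimensions [L], so the term gt² is dimensionally wrong for v.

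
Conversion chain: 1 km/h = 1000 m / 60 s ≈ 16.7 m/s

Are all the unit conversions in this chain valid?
The chain is incorrect (it contains an error).

Incorrect: 1 h = 3600 s, not 60 s (1 km/h ≈ 0.278 m/s)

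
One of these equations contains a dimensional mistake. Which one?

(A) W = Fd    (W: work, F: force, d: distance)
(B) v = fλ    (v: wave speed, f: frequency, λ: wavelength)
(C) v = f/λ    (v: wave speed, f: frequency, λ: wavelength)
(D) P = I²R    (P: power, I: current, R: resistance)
(C) v = f/λ

The equation (C) v = f/λ is dimensionally incorrect.

LHS (v): [L T^-1]
RHS (f/λ): [L^-1 T^-1] ✗

The dimensions do not match. The other three equations balance.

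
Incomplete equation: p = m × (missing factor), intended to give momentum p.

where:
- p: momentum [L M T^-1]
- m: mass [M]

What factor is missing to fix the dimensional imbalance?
v (velocity), dimensions [L T^-1]

p has dimensions [L M T^-1] and m has dimensions [M].
The missing factor must have dimensions [L M T^-1] / [M] = [L T^-1], i.e. velocity (v).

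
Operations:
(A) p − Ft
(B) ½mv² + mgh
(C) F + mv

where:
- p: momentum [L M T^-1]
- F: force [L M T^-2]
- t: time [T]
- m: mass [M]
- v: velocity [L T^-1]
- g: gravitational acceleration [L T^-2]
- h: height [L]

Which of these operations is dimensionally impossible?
(C) F + mv

(A) p − Ft: p [L M T^-1] and Ft [L M T^-1] — same dimensions ✓
(B) ½mv² + mgh: ½mv² [L^2 M T^-2] and mgh [L^2 M T^-2] — same dimensions ✓
(C) F + mv: F [L M T^-2] and mv [L M T^-1] — different dimensions cannot be added/subtracted ✗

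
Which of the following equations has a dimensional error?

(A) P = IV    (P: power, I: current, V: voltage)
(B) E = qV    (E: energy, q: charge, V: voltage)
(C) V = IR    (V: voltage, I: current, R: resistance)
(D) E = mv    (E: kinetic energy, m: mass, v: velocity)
(D) E = mv

The equation (D) E = mv is dimensionally incorrect.

LHS (E): [L^2 M T^-2]
RHS (mv): [L M T^-1] ✗

The dimensions do not match. The other three equations balance.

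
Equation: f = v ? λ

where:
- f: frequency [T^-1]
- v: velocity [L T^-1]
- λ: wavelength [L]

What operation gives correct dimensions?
division (÷): f = v ÷ λ

f [T^-1]; v [L T^-1]; λ [L].
v × λ → [L^2 T^-1] ✗
v ÷ λ → [T^-1] ✓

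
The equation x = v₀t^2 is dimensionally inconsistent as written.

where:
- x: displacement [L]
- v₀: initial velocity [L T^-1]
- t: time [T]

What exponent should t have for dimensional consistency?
The exponent of t should be 1: x = v₀t

The LHS x has dimensions [L]; t has dimensions [T].
As written, the RHS v₀t^2 (exponent 2 on t) has dimensions [L T], which does not match.
With exponent 1, the RHS v₀t has dimensions [L], matching the LHS.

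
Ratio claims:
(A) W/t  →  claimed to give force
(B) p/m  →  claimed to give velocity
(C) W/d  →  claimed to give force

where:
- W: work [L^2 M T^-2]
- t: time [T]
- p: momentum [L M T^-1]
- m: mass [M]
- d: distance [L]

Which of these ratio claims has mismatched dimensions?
(A) W/t does not give force

(A) W/t: [L^2 M T^-3] ≠ force [L M T^-2] ✗
(B) p/m: [L T^-1] = velocity [L T^-1] ✓
(C) W/d: [L M T^-2] = force [L M T^-2] ✓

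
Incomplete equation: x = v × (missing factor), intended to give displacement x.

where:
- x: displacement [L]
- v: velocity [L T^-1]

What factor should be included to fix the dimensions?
t (time), dimensions [T]

x has dimensions [L] and v has dimensions [L T^-1].
The missing factor must have dimensions [L] / [L T^-1] = [T], i.e. time (t).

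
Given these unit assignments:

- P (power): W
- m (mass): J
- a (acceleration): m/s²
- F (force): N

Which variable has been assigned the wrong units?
m

The variable m (mass) should have units kg, not J.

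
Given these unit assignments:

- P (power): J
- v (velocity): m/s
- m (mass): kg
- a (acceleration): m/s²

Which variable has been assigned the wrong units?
P

The variable P (power) should have units W, not J.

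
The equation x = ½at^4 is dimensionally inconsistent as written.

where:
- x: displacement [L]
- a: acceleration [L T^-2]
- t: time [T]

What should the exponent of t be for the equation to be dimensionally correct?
The exponent of t should be 2: x = ½at^2

The LHS x has dimensions [L]; t has dimensions [T].
As written, the RHS ½at^4 (exponent 4 on t) has dimensions [L T^2], which does not match.
With exponent 2, the RHS ½at^2 has dimensions [L], matching the LHS.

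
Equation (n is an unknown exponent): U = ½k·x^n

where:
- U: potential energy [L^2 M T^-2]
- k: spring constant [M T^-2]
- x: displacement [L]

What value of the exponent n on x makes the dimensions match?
n = 2

U has dimensions [L^2 M T^-2]; x has dimensions [L].
The rest of the RHS has dimensions [M T^-2], so x^n must supply [L^2].
With n = 2: ½k·x^2 has dimensions [L^2 M T^-2], matching the LHS ✓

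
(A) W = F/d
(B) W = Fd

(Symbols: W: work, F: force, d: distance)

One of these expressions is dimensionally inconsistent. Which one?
(A)

(A) W = F/d: LHS [L^2 M T^-2], RHS [M T^-2] ✗
(B) W = Fd: LHS [L^2 M T^-2], RHS [L^2 M T^-2] ✓

Expression (A) W = F/d is dimensionally incorrect.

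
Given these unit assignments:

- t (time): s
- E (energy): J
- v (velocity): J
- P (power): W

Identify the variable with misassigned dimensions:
v

The variable v (velocity) should have units m/s, not J.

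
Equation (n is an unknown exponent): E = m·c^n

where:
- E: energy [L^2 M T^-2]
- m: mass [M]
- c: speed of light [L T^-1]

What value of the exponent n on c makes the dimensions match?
n = 2

E has dimensions [L^2 M T^-2]; c has dimensions [L T^-1].
The rest of the RHS has dimensions [M], so c^n must supply [L^2 T^-2].
With n = 2: m·c^2 has dimensions [L^2 M T^-2], matching the LHS ✓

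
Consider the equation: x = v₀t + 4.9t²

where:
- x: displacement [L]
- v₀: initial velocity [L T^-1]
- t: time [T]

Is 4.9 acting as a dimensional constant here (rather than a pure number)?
Yes

x has dimensions [L], while t² alone has dimensions [T^2]. For the equation to balance, the factor 4.9 must carry dimensions [L T^-2] — it is a dimensional constant (a numerical value of a physical quantity with its units suppressed), not a pure number.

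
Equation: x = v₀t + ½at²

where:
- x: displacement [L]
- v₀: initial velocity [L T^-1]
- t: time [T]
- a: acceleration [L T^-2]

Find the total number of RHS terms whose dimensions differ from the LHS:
0

LHS x: [L]
- v₀t: [L] ✓
- ½at²: [L] ✓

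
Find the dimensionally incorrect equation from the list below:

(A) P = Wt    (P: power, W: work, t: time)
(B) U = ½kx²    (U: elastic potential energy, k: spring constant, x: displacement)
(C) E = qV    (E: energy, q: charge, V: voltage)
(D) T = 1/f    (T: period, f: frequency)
(A) P = Wt

The equation (A) P = Wt is dimensionally incorrect.

LHS (P): [L^2 M T^-3]
RHS (Wt): [L^2 M T^-1] ✗

The dimensions do not match. The other three equations balance.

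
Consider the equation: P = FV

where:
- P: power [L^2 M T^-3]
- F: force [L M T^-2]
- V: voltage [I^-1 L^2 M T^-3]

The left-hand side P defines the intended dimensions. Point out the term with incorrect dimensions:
The right-hand side term FV

P has dimensions [L^2 M T^-3], but FV has dimensions [I^-1 L^3 M^2 T^-5], so the term FV is dimensionally wrong for P.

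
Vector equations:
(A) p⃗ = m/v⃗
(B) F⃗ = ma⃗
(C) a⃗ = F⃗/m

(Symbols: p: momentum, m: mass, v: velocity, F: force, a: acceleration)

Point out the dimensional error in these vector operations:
(A) p⃗ = m/v⃗

(A) p⃗ = m/v⃗: LHS [L M T^-1], RHS [L^-1 M T] ✗ — momentum is mass times velocity; should be mv⃗ (and division by a vector is undefined)
(B) F⃗ = ma⃗: LHS [L M T^-2], RHS [L M T^-2] ✓ — Force and acceleration are vectors, mass is a scalar
(C) a⃗ = F⃗/m: LHS [L T^-2], RHS [L T^-2] ✓ — force (vector) divided by mass (scalar)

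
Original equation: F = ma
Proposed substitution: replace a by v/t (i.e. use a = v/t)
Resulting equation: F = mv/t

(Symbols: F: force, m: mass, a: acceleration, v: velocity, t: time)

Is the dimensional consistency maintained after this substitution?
Yes

[a] = [L T^-2] and [v/t] = [L T^-2]. These match, so the substitution replaces a quantity by one of the same dimensions and the result F = mv/t has LHS [L M T^-2] vs RHS [L M T^-2] — still consistent.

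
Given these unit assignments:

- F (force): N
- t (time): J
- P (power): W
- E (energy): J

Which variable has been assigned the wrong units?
t

The variable t (time) should have units s, not J.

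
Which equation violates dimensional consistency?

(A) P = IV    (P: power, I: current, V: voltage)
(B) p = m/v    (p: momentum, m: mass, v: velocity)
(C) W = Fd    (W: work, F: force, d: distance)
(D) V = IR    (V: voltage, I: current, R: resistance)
(B) p = m/v

The equation (B) p = m/v is dimensionally incorrect.

LHS (p): [L M T^-1]
RHS (m/v): [L^-1 M T] ✗

The dimensions do not match. The other three equations balance.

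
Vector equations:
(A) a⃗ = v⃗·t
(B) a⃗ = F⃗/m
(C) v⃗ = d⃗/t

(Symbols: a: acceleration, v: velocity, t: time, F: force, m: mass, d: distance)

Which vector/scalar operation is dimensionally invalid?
(A) a⃗ = v⃗·t

(A) a⃗ = v⃗·t: LHS [L T^-2], RHS [L] ✗ — acceleration is velocity per time; should be v⃗/t
(B) a⃗ = F⃗/m: LHS [L T^-2], RHS [L T^-2] ✓ — force (vector) divided by mass (scalar)
(C) v⃗ = d⃗/t: LHS [L T^-1], RHS [L T^-1] ✓ — displacement (vector) divided by time (scalar)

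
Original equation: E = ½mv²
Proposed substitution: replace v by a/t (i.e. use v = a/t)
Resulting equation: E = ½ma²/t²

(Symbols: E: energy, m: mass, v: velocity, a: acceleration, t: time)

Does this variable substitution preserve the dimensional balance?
No

[v] = [L T^-1] and [a/t] = [L T^-3]. These differ, so the substitution replaces a quantity by one of different dimensions and the result E = ½ma²/t² has LHS [L^2 M T^-2] vs RHS [L^2 M T^-6] — inconsistent.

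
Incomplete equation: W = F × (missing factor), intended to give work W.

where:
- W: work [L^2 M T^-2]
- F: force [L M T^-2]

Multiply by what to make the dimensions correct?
d (distance), dimensions [L]

W has dimensions [L^2 M T^-2] and F has dimensions [L M T^-2].
The missing factor must have dimensions [L^2 M T^-2] / [L M T^-2] = [L], i.e. distance (d).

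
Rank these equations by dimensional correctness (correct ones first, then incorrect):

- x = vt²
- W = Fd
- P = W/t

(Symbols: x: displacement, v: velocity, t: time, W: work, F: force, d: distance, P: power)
Dimensionally correct: W = Fd, P = W/t
Dimensionally incorrect: x = vt²
Ordered (correct first, then incorrect): W = Fd, P = W/t, x = vt²

- x = vt²: LHS [L], RHS [L T] → incorrect ✗
- W = Fd: LHS [L^2 M T^-2], RHS [L^2 M T^-2] → correct ✓
- P = W/t: LHS [L^2 M T^-3], RHS [L^2 M T^-3] → correct ✓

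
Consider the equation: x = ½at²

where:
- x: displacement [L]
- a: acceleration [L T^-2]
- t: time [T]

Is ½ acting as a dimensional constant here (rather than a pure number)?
No

x has dimensions [L] and at² already has dimensions [L], so the equation balances without ½ contributing any dimensions. ½ is a pure (dimensionless) number; changing or removing it would not affect dimensional consistency.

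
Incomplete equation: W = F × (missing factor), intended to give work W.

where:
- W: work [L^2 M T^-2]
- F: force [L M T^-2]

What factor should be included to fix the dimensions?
d (distance), dimensions [L]

W has dimensions [L^2 M T^-2] and F has dimensions [L M T^-2].
The missing factor must have dimensions [L^2 M T^-2] / [L M T^-2] = [L], i.e. distance (d).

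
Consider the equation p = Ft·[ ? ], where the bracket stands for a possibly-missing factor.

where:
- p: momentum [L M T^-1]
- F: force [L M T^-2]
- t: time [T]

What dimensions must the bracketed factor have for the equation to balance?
Nothing is missing — the bracketed factor must be dimensionless.

p has dimensions [L M T^-1] and Ft already has dimensions [L M T^-1], so p = Ft is dimensionally complete.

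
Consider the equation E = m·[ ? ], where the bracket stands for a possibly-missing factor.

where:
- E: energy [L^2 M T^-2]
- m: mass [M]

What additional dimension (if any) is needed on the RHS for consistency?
[L^2 T^-2] — velocity squared (e.g. v²)

E has dimensions [L^2 M T^-2]; m has dimensions [M].
The bracketed factor must supply [L^2 M T^-2] / [M] = [L^2 T^-2].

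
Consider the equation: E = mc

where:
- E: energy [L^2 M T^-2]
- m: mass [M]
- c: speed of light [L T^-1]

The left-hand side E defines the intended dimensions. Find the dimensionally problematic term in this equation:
The right-hand side term mc

E has dimensions [L^2 M T^-2], but mc has dimensions [L M T^-1], so the term mc is dimensionally wrong for E.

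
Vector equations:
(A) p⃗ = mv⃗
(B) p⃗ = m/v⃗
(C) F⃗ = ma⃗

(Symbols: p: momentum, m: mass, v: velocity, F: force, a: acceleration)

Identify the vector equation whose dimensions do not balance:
(B) p⃗ = m/v⃗

(A) p⃗ = mv⃗: LHS [L M T^-1], RHS [L M T^-1] ✓ — mass (scalar) times velocity (vector)
(B) p⃗ = m/v⃗: LHS [L M T^-1], RHS [L^-1 M T] ✗ — momentum is mass times velocity; should be mv⃗ (and division by a vector is undefined)
(C) F⃗ = ma⃗: LHS [L M T^-2], RHS [L M T^-2] ✓ — Force and acceleration are vectors, mass is a scalar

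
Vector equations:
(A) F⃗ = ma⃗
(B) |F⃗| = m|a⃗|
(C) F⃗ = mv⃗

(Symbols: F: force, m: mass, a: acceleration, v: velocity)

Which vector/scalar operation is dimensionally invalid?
(C) F⃗ = mv⃗

(A) F⃗ = ma⃗: LHS [L M T^-2], RHS [L M T^-2] ✓ — Force and acceleration are vectors, mass is a scalar
(B) |F⃗| = m|a⃗|: LHS [L M T^-2], RHS [L M T^-2] ✓ — magnitudes of vectors are scalars
(C) F⃗ = mv⃗: LHS [L M T^-2], RHS [L M T^-1] ✗ — mass times velocity is momentum, not force; should be ma⃗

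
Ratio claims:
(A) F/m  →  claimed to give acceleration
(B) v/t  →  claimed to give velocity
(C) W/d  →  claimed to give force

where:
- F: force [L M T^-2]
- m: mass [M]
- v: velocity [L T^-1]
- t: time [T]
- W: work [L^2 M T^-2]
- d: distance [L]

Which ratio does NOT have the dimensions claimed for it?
(B) v/t does not give velocity

(A) F/m: [L T^-2] = acceleration [L T^-2] ✓
(B) v/t: [L T^-2] ≠ velocity [L T^-1] ✗
(C) W/d: [L M T^-2] = force [L M T^-2] ✓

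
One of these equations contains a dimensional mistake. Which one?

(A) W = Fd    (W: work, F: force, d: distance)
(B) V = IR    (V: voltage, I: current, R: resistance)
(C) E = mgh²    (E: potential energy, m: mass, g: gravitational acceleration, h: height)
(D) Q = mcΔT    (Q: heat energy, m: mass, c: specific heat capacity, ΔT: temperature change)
(C) E = mgh²

The equation (C) E = mgh² is dimensionally incorrect.

LHS (E): [L^2 M T^-2]
RHS (mgh²): [L^3 M T^-2] ✗

The dimensions do not match. The other three equations balance.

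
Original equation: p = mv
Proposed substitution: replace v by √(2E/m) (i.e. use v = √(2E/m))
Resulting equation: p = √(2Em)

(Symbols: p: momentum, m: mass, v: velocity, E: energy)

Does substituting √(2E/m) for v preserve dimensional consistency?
Yes

[v] = [L T^-1] and [√(2E/m)] = [L T^-1]. These match, so the substitution replaces a quantity by one of the same dimensions and the result p = √(2Em) has LHS [L M T^-1] vs RHS [L M T^-1] — still consistent.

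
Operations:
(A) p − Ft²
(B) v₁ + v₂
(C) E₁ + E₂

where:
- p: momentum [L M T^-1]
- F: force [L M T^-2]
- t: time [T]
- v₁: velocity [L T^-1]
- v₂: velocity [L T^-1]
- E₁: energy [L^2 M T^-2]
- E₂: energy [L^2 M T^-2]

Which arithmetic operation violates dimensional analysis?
(A) p − Ft²

(A) p − Ft²: p [L M T^-1] and Ft² [L M] — different dimensions cannot be added/subtracted ✗
(B) v₁ + v₂: v₁ [L T^-1] and v₂ [L T^-1] — same dimensions ✓
(C) E₁ + E₂: E₁ [L^2 M T^-2] and E₂ [L^2 M T^-2] — same dimensions ✓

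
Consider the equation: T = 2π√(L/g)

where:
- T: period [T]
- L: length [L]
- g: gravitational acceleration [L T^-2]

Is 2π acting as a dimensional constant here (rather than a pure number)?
No

T has dimensions [T] and √(L/g) already has dimensions [T], so the equation balances without 2π contributing any dimensions. 2π is a pure (dimensionless) number; changing or removing it would not affect dimensional consistency.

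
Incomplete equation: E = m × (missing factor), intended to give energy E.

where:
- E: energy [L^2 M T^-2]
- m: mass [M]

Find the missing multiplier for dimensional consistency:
v² (velocity squared), dimensions [L^2 T^-2]

E has dimensions [L^2 M T^-2] and m has dimensions [M].
The missing factor must have dimensions [L^2 M T^-2] / [M] = [L^2 T^-2], i.e. velocity squared (v²).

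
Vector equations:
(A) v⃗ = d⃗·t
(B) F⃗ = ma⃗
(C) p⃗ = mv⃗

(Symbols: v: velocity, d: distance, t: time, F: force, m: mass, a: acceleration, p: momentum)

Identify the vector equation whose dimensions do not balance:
(A) v⃗ = d⃗·t

(A) v⃗ = d⃗·t: LHS [L T^-1], RHS [L T] ✗ — velocity is displacement per time; should be d⃗/t
(B) F⃗ = ma⃗: LHS [L M T^-2], RHS [L M T^-2] ✓ — Force and acceleration are vectors, mass is a scalar
(C) p⃗ = mv⃗: LHS [L M T^-1], RHS [L M T^-1] ✓ — mass (scalar) times velocity (vector)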